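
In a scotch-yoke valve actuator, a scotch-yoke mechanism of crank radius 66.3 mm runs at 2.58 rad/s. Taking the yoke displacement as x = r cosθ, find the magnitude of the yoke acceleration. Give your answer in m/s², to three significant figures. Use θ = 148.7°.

ω = 2.58 rad/s
x = r cosθ ⇒ ẍ = −rω² cosθ (ω constant).
|a| = rω²|cosθ| = 0.0663·(2.58)²·|cos 148.7°| = 0.37709 m/s².

0.377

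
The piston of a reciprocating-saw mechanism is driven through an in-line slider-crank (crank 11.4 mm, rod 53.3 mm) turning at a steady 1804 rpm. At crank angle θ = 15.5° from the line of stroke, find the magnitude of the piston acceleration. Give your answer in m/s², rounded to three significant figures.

ω = 2π·1804/60 = 188.9 rad/s
x(θ) = r cosθ + √(L² − r² sin²θ); with ω constant, a = ω²·d²x/dθ².
d²x/dθ² = −r cosθ − r²(cos2θ)/√u − r⁴ sin²2θ/(4u^{3/2}),  u = L² − r² sin²θ = 0.00283161 m².
Substituting r = 0.0114 m, L = 0.0533 m, θ = 15.5°: d²x/dθ² = -0.013086 m.
a = ω²·d²x/dθ² = (188.9)²·(-0.013086) = -467.03 m/s²;  |a| = 467.03 m/s².

467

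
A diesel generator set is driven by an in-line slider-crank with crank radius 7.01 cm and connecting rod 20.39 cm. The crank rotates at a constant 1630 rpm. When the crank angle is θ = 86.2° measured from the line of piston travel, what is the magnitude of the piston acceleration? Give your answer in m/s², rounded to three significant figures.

ω = 2π·1630/60 = 170.7 rad/s
x(θ) = r cosθ + √(L² − r² sin²θ); with ω constant, a = ω²·d²x/dθ².
d²x/dθ² = −r cosθ − r²(cos2θ)/√u − r⁴ sin²2θ/(4u^{3/2}),  u = L² − r² sin²θ = 0.0366828 m².
Substituting r = 0.0701 m, L = 0.2039 m, θ = 86.2°: d²x/dθ² = +0.020771 m.
a = ω²·d²x/dθ² = (170.7)²·(+0.020771) = +605.18 m/s²;  |a| = 605.18 m/s².

605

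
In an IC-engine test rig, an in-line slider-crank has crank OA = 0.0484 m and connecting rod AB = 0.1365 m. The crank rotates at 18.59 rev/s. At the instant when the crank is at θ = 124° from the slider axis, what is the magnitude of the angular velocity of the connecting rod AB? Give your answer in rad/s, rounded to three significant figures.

24.2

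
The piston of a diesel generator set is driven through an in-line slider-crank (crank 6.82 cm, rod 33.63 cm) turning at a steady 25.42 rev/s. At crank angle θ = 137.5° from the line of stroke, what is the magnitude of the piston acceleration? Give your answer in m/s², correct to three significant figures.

1250

ω = 2π·25.4 = 159.7 rad/s
x(θ) = r cosθ + √(L² − r² sin²θ); with ω constant, a = ω²·d²x/dθ².
d²x/dθ² = −r cosθ − r²(cos2θ)/√u − r⁴ sin²2θ/(4u^{3/2}),  u = L² − r² sin²θ = 0.110975 m².
Substituting r = 0.0682 m, L = 0.3363 m, θ = 137.5°: d²x/dθ² = +0.04892 m.
a = ω²·d²x/dθ² = (159.7)²·(+0.04892) = +1248 m/s²;  |a| = 1248 m/s².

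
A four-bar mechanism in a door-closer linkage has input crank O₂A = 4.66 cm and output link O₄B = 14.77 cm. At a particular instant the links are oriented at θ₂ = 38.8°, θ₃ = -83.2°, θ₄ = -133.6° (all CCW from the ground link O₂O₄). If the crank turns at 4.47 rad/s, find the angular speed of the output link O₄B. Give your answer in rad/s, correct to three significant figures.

ω₂ = 4.47 rad/s
Differentiating the loop-closure r₂e^{iθ₂}+r₃e^{iθ₃}=r₁+r₄e^{iθ₄} gives r₂ω₂e^{iθ₂}+r₃ω₃e^{iθ₃}=r₄ω₄e^{iθ₄}.
Eliminating the other unknown: ω₄ = r₂ω₂ sin(θ₂−θ₃) / [r₄ sin(θ₄−θ₃)].
Numerator sine = +0.84805; denominator sine = -0.77051.
Result = 0.0466·4.47·(+0.84805) / (0.1477·(-0.77051)) = -1.5522 rad/s; magnitude 1.5522 rad/s.

1.55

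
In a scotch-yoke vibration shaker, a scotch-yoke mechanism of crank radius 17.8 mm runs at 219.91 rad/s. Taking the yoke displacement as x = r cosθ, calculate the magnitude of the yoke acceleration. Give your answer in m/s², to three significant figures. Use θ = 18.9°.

ω = 219.9 rad/s
x = r cosθ ⇒ ẍ = −rω² cosθ (ω constant).
|a| = rω²|cosθ| = 0.0178·(219.9)²·|cos 18.9°| = 814.4 m/s².

814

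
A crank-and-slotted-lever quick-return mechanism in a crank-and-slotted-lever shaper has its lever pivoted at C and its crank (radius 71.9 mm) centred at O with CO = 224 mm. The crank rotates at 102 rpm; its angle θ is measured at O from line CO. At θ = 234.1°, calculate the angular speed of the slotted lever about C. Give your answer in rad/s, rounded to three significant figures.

1.25

ω = 10.68 rad/s (from 102 rpm).
Crank pin A relative to C: A = (d + r cosθ, r sinθ); lever angle φ = atan2(r sinθ, d + r cosθ).
Differentiating tanφ: φ̇ = rω(d cosθ + r)/(d² + r² + 2dr cosθ).
d² + r² + 2dr cosθ = |CA|² = 0.0364579 m²;  d cosθ + r = -0.059447 m.
|ω_lever| = |0.0719·10.68·-0.059447| / 0.0364579 = 1.2523 rad/s.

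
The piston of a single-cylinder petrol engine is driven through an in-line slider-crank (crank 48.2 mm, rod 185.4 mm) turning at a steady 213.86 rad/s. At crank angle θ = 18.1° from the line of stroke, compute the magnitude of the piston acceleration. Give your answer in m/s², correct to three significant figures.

2560

ω = 213.9 rad/s
x(θ) = r cosθ + √(L² − r² sin²θ); with ω constant, a = ω²·d²x/dθ².
d²x/dθ² = −r cosθ − r²(cos2θ)/√u − r⁴ sin²2θ/(4u^{3/2}),  u = L² − r² sin²θ = 0.0341489 m².
Substituting r = 0.0482 m, L = 0.1854 m, θ = 18.1°: d²x/dθ² = -0.056035 m.
a = ω²·d²x/dθ² = (213.9)²·(-0.056035) = -2562.8 m/s²;  |a| = 2562.8 m/s².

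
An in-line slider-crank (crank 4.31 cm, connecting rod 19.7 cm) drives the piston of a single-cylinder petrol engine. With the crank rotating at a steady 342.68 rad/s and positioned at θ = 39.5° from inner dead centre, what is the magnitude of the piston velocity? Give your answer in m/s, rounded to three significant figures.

11.0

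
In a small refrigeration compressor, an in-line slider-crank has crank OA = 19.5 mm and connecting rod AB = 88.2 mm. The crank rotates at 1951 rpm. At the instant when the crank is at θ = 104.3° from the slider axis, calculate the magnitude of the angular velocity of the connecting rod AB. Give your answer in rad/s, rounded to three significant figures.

11.4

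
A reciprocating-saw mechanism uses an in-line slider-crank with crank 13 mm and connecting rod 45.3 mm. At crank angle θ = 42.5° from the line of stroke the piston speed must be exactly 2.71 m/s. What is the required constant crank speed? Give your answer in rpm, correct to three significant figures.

For an in-line slider-crank, |v_piston| = rω|sinθ|·[1 + r cosθ/√(L² − r² sin²θ)].
With r = 0.013 m, L = 0.0453 m, θ = 42.5°: the bracketed kinematic factor |dx/dθ| = 0.010677 m.
ω = v/|dx/dθ| = 2.71/0.010677 = 253.82 rad/s.
N = 60ω/(2π) = 2423.8 rpm.

2420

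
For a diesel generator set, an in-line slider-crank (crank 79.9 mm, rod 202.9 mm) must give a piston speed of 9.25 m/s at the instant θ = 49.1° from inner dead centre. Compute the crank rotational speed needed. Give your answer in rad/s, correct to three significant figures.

121

For an in-line slider-crank, |v_piston| = rω|sinθ|·[1 + r cosθ/√(L² − r² sin²θ)].
With r = 0.0799 m, L = 0.2029 m, θ = 49.1°: the bracketed kinematic factor |dx/dθ| = 0.076703 m.
ω = v/|dx/dθ| = 9.25/0.076703 = 120.59 rad/s.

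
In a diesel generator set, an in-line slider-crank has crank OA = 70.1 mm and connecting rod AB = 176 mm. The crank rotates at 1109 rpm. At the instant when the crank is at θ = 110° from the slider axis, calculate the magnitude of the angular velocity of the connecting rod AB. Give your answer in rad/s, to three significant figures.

ω = 116.1 rad/s (converted from 1109 rpm).
The rod makes angle φ with the slider axis where L sinφ = r sinθ; differentiating, L cosφ·φ̇ = r ω cosθ.
L cosφ = √(L² − r² sin²θ) = 0.16321 m.
|ω_rod| = r ω |cosθ| / √(L² − r² sin²θ) = 0.0701·116.1·0.34202/0.16321 = 17.06 rad/s.

17.1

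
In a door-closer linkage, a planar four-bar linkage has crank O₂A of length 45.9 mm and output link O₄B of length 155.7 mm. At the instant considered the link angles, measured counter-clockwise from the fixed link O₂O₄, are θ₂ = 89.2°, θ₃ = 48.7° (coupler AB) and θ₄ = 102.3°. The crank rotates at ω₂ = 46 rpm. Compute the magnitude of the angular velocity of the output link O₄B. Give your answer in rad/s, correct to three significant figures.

1.15

ω₂ = 4.817 rad/s (from 46 rpm).
Differentiating the loop-closure r₂e^{iθ₂}+r₃e^{iθ₃}=r₁+r₄e^{iθ₄} gives r₂ω₂e^{iθ₂}+r₃ω₃e^{iθ₃}=r₄ω₄e^{iθ₄}.
Eliminating the other unknown: ω₄ = r₂ω₂ sin(θ₂−θ₃) / [r₄ sin(θ₄−θ₃)].
Numerator sine = +0.64945; denominator sine = +0.80489.
Result = 0.0459·4.817·(+0.64945) / (0.1557·(+0.80489)) = +1.1458 rad/s; magnitude 1.1458 rad/s.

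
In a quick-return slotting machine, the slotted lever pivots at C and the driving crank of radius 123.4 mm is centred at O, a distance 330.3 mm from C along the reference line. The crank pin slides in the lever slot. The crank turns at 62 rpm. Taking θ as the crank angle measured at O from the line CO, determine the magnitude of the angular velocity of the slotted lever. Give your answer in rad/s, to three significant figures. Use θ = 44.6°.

1.58

ω = 6.493 rad/s (from 62 rpm).
Crank pin A relative to C: A = (d + r cosθ, r sinθ); lever angle φ = atan2(r sinθ, d + r cosθ).
Differentiating tanφ: φ̇ = rω(d cosθ + r)/(d² + r² + 2dr cosθ).
d² + r² + 2dr cosθ = |CA|² = 0.182369 m²;  d cosθ + r = +0.35858 m.
|ω_lever| = |0.1234·6.493·+0.35858| / 0.182369 = 1.5753 rad/s.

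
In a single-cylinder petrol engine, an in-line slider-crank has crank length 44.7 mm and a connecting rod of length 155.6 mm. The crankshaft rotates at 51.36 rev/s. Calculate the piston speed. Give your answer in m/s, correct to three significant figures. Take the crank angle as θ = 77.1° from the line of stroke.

15.0

ω = 2π·51.4 = 322.7 rad/s
For an in-line slider-crank, x = r cosθ + √(L² − r² sin²θ), so v = −rω sinθ·[1 + r cosθ/√(L² − r² sin²θ)].
With r = 0.0447 m, L = 0.1556 m, θ = 77.1°: √(L² − r² sin²θ) = 0.14937 m.
v = −0.0447·322.7·0.97476·[1 + 0.0447·0.22325/0.14937] = -15 m/s.
|v| = 15 m/s.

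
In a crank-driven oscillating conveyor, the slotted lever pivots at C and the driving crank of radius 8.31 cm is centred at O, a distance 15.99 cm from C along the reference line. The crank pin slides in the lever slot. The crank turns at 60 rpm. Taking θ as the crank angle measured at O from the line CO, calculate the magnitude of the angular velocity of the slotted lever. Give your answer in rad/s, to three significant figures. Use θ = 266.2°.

1.23

ω = 6.283 rad/s (from 60 rpm).
Crank pin A relative to C: A = (d + r cosθ, r sinθ); lever angle φ = atan2(r sinθ, d + r cosθ).
Differentiating tanφ: φ̇ = rω(d cosθ + r)/(d² + r² + 2dr cosθ).
d² + r² + 2dr cosθ = |CA|² = 0.0307124 m²;  d cosθ + r = +0.072503 m.
|ω_lever| = |0.0831·6.283·+0.072503| / 0.0307124 = 1.2326 rad/s.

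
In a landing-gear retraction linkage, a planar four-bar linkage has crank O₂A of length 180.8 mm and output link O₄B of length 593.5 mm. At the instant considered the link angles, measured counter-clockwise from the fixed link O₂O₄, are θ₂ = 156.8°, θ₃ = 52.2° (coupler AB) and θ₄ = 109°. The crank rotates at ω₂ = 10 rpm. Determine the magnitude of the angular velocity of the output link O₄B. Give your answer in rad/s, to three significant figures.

ω₂ = 1.047 rad/s (from 10 rpm).
Differentiating the loop-closure r₂e^{iθ₂}+r₃e^{iθ₃}=r₁+r₄e^{iθ₄} gives r₂ω₂e^{iθ₂}+r₃ω₃e^{iθ₃}=r₄ω₄e^{iθ₄}.
Eliminating the other unknown: ω₄ = r₂ω₂ sin(θ₂−θ₃) / [r₄ sin(θ₄−θ₃)].
Numerator sine = +0.96771; denominator sine = +0.83676.
Result = 0.1808·1.047·(+0.96771) / (0.5935·(+0.83676)) = +0.36893 rad/s; magnitude 0.36893 rad/s.

0.369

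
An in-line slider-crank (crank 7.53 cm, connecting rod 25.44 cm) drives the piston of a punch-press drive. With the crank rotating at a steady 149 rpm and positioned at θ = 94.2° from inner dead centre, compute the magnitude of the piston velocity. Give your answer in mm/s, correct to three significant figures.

1150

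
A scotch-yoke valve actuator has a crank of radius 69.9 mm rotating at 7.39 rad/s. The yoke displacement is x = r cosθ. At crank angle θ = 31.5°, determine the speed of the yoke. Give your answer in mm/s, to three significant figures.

270

ω = 7.39 rad/s
x = r cosθ ⇒ ẋ = −rω sinθ.
|v| = rω|sinθ| = 0.0699·7.39·|sin 31.5°| = 0.2699 m/s = 269.9 mm/s.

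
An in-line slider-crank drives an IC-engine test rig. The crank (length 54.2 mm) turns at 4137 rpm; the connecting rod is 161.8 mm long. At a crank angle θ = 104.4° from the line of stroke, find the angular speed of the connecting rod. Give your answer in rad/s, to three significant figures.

ω = 433.2 rad/s (converted from 4137 rpm).
The rod makes angle φ with the slider axis where L sinφ = r sinθ; differentiating, L cosφ·φ̇ = r ω cosθ.
L cosφ = √(L² − r² sin²θ) = 0.15305 m.
|ω_rod| = r ω |cosθ| / √(L² − r² sin²θ) = 0.0542·433.2·0.24869/0.15305 = 38.155 rad/s.

38.2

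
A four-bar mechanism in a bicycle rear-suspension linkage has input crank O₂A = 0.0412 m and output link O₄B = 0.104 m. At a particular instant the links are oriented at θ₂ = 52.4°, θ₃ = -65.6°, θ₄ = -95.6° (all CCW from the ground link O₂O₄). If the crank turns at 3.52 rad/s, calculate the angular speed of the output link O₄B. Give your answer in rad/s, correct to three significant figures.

2.46

ω₂ = 3.52 rad/s
Differentiating the loop-closure r₂e^{iθ₂}+r₃e^{iθ₃}=r₁+r₄e^{iθ₄} gives r₂ω₂e^{iθ₂}+r₃ω₃e^{iθ₃}=r₄ω₄e^{iθ₄}.
Eliminating the other unknown: ω₄ = r₂ω₂ sin(θ₂−θ₃) / [r₄ sin(θ₄−θ₃)].
Numerator sine = +0.88295; denominator sine = -0.50000.
Result = 0.0412·3.52·(+0.88295) / (0.104·(-0.50000)) = -2.4625 rad/s; magnitude 2.4625 rad/s.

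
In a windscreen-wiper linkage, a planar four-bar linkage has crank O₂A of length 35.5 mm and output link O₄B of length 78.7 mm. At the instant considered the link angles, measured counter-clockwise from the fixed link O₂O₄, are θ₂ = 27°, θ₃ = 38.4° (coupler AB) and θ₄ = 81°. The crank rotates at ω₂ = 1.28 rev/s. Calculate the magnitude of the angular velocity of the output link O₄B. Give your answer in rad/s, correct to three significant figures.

1.06

ω₂ = 8.042 rad/s (from 1.28 rev/s).
Differentiating the loop-closure r₂e^{iθ₂}+r₃e^{iθ₃}=r₁+r₄e^{iθ₄} gives r₂ω₂e^{iθ₂}+r₃ω₃e^{iθ₃}=r₄ω₄e^{iθ₄}.
Eliminating the other unknown: ω₄ = r₂ω₂ sin(θ₂−θ₃) / [r₄ sin(θ₄−θ₃)].
Numerator sine = -0.19766; denominator sine = +0.67688.
Result = 0.0355·8.042·(-0.19766) / (0.0787·(+0.67688)) = -1.0594 rad/s; magnitude 1.0594 rad/s.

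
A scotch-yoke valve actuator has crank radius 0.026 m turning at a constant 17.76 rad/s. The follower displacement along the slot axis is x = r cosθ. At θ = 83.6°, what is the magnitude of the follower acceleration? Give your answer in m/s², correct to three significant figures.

0.914

ω = 17.76 rad/s
x = r cosθ ⇒ ẍ = −rω² cosθ (ω constant).
|a| = rω²|cosθ| = 0.026·(17.76)²·|cos 83.6°| = 0.91414 m/s².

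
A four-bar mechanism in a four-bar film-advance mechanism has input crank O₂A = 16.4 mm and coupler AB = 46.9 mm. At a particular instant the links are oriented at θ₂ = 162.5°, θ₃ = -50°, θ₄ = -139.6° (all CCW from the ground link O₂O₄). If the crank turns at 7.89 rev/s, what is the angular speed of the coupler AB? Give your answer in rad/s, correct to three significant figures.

ω₂ = 49.57 rad/s (from 7.89 rev/s).
Differentiating the loop-closure r₂e^{iθ₂}+r₃e^{iθ₃}=r₁+r₄e^{iθ₄} gives r₂ω₂e^{iθ₂}+r₃ω₃e^{iθ₃}=r₄ω₄e^{iθ₄}.
Eliminating the other unknown: ω₃ = r₂ω₂ sin(θ₄−θ₂) / [r₃ sin(θ₃−θ₄)].
Numerator sine = +0.84712; denominator sine = +0.99998.
Result = 0.0164·49.57·(+0.84712) / (0.0469·(+0.99998)) = +14.685 rad/s; magnitude 14.685 rad/s.

14.7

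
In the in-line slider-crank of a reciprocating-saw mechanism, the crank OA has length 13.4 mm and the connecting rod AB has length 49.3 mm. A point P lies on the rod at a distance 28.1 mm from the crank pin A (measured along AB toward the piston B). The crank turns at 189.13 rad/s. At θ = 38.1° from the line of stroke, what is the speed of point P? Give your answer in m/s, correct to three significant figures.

1.96

ω = 189.1 rad/s.  Crank-pin speed |V_A| = rω = 2.5343 m/s, perpendicular to OA.
Rod angle: sinφ = −(r/L) sinθ ⇒ φ = -9.655°; ω_rod = −rω cosθ/√(L²−r²sin²θ) = -41.035 rad/s.
V_P = V_A + ω_rod × AP, with AP = 0.0281 m along the rod.
Components: V_Px = −rω sinθ − a·ω_rod·sinφ = -1.7572 m/s;  V_Py = rω cosθ + a·ω_rod·cosφ = +0.85762 m/s.
|V_P| = √(V_Px² + V_Py²) = 1.9553 m/s.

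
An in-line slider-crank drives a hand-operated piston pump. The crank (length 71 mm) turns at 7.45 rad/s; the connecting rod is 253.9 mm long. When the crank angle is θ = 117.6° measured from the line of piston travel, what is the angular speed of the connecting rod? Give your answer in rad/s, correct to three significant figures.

0.996

ω = 7.45 rad/s
The rod makes angle φ with the slider axis where L sinφ = r sinθ; differentiating, L cosφ·φ̇ = r ω cosθ.
L cosφ = √(L² − r² sin²θ) = 0.24598 m.
|ω_rod| = r ω |cosθ| / √(L² − r² sin²θ) = 0.071·7.45·0.46330/0.24598 = 0.99626 rad/s.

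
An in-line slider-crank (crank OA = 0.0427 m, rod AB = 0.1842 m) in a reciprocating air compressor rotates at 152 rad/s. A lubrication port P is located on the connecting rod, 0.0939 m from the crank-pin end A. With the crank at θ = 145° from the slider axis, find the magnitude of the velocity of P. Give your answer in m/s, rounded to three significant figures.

4.25

ω = 152 rad/s.  Crank-pin speed |V_A| = rω = 6.4904 m/s, perpendicular to OA.
Rod angle: sinφ = −(r/L) sinθ ⇒ φ = -7.641°; ω_rod = −rω cosθ/√(L²−r²sin²θ) = +29.122 rad/s.
V_P = V_A + ω_rod × AP, with AP = 0.0939 m along the rod.
Components: V_Px = −rω sinθ − a·ω_rod·sinφ = -3.3591 m/s;  V_Py = rω cosθ + a·ω_rod·cosφ = -2.6064 m/s.
|V_P| = √(V_Px² + V_Py²) = 4.2517 m/s.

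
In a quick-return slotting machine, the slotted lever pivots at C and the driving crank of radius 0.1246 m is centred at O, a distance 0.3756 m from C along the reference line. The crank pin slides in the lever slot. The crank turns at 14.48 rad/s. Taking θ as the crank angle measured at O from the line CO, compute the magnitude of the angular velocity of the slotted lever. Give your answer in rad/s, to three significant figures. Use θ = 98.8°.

0.851

ω = 14.48 rad/s
Crank pin A relative to C: A = (d + r cosθ, r sinθ); lever angle φ = atan2(r sinθ, d + r cosθ).
Differentiating tanφ: φ̇ = rω(d cosθ + r)/(d² + r² + 2dr cosθ).
d² + r² + 2dr cosθ = |CA|² = 0.142281 m²;  d cosθ + r = +0.067139 m.
|ω_lever| = |0.1246·14.48·+0.067139| / 0.142281 = 0.85136 rad/s.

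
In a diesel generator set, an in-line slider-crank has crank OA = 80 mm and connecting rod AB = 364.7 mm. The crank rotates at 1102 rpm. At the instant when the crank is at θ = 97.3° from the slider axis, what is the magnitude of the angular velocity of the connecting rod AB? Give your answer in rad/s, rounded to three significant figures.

ω = 115.4 rad/s (converted from 1102 rpm).
The rod makes angle φ with the slider axis where L sinφ = r sinθ; differentiating, L cosφ·φ̇ = r ω cosθ.
L cosφ = √(L² − r² sin²θ) = 0.35596 m.
|ω_rod| = r ω |cosθ| / √(L² − r² sin²θ) = 0.08·115.4·0.12706/0.35596 = 3.2955 rad/s.

3.30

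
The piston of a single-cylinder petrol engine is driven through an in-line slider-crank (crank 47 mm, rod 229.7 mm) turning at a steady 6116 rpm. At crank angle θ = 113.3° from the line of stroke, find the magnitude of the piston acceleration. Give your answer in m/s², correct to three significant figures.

10400

ω = 2π·6116/60 = 640.5 rad/s
x(θ) = r cosθ + √(L² − r² sin²θ); with ω constant, a = ω²·d²x/dθ².
d²x/dθ² = −r cosθ − r²(cos2θ)/√u − r⁴ sin²2θ/(4u^{3/2}),  u = L² − r² sin²θ = 0.0508987 m².
Substituting r = 0.047 m, L = 0.2297 m, θ = 113.3°: d²x/dθ² = +0.025262 m.
a = ω²·d²x/dθ² = (640.5)²·(+0.025262) = +10362 m/s²;  |a| = 10362 m/s².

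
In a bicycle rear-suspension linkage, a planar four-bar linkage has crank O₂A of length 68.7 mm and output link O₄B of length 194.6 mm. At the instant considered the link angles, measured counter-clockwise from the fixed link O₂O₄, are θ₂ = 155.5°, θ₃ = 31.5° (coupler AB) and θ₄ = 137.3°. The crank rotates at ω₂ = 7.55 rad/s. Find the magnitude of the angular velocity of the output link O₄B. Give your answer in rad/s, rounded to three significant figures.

ω₂ = 7.55 rad/s
Differentiating the loop-closure r₂e^{iθ₂}+r₃e^{iθ₃}=r₁+r₄e^{iθ₄} gives r₂ω₂e^{iθ₂}+r₃ω₃e^{iθ₃}=r₄ω₄e^{iθ₄}.
Eliminating the other unknown: ω₄ = r₂ω₂ sin(θ₂−θ₃) / [r₄ sin(θ₄−θ₃)].
Numerator sine = +0.82904; denominator sine = +0.96222.
Result = 0.0687·7.55·(+0.82904) / (0.1946·(+0.96222)) = +2.2965 rad/s; magnitude 2.2965 rad/s.

2.30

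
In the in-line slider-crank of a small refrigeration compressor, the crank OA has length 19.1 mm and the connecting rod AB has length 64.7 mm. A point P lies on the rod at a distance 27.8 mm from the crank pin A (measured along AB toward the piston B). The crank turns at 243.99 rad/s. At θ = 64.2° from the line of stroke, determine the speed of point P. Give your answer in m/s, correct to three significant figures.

4.58

ω = 244 rad/s.  Crank-pin speed |V_A| = rω = 4.6602 m/s, perpendicular to OA.
Rod angle: sinφ = −(r/L) sinθ ⇒ φ = -15.413°; ω_rod = −rω cosθ/√(L²−r²sin²θ) = -32.518 rad/s.
V_P = V_A + ω_rod × AP, with AP = 0.0278 m along the rod.
Components: V_Px = −rω sinθ − a·ω_rod·sinφ = -4.4359 m/s;  V_Py = rω cosθ + a·ω_rod·cosφ = +1.1568 m/s.
|V_P| = √(V_Px² + V_Py²) = 4.5843 m/s.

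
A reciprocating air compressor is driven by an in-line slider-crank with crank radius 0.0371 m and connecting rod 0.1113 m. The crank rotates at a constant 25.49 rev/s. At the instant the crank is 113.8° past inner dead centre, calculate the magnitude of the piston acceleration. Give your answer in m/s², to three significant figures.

603

ω = 2π·25.5 = 160.2 rad/s
x(θ) = r cosθ + √(L² − r² sin²θ); with ω constant, a = ω²·d²x/dθ².
d²x/dθ² = −r cosθ − r²(cos2θ)/√u − r⁴ sin²2θ/(4u^{3/2}),  u = L² − r² sin²θ = 0.0112354 m².
Substituting r = 0.0371 m, L = 0.1113 m, θ = 113.8°: d²x/dθ² = +0.023511 m.
a = ω²·d²x/dθ² = (160.2)²·(+0.023511) = +603.07 m/s²;  |a| = 603.07 m/s².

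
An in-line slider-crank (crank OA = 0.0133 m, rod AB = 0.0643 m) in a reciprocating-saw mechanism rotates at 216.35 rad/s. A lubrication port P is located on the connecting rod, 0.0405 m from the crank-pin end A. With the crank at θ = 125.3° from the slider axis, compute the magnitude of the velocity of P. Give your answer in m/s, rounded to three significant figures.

2.25

ω = 216.3 rad/s.  Crank-pin speed |V_A| = rω = 2.8775 m/s, perpendicular to OA.
Rod angle: sinφ = −(r/L) sinθ ⇒ φ = -9.719°; ω_rod = −rω cosθ/√(L²−r²sin²θ) = +26.236 rad/s.
V_P = V_A + ω_rod × AP, with AP = 0.0405 m along the rod.
Components: V_Px = −rω sinθ − a·ω_rod·sinφ = -2.169 m/s;  V_Py = rω cosθ + a·ω_rod·cosφ = -0.61545 m/s.
|V_P| = √(V_Px² + V_Py²) = 2.2547 m/s.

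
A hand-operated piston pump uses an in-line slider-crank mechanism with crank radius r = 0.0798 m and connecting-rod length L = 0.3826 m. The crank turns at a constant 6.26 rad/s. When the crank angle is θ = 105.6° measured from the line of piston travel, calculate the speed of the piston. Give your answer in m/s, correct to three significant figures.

ω = 6.26 rad/s
For an in-line slider-crank, x = r cosθ + √(L² − r² sin²θ), so v = −rω sinθ·[1 + r cosθ/√(L² − r² sin²θ)].
With r = 0.0798 m, L = 0.3826 m, θ = 105.6°: √(L² − r² sin²θ) = 0.3748 m.
v = −0.0798·6.26·0.96316·[1 + 0.0798·-0.26892/0.3748] = -0.4536 m/s.
|v| = 0.4536 m/s.

0.454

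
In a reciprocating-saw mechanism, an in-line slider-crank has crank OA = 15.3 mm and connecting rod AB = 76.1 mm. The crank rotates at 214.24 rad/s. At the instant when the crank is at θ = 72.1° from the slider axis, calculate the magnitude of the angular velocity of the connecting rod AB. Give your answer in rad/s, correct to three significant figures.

13.5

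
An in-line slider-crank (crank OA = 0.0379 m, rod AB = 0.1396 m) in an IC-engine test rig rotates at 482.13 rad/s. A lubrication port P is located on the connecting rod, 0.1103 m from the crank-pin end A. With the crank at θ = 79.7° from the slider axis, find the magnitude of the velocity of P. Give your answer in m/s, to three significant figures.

ω = 482.1 rad/s.  Crank-pin speed |V_A| = rω = 18.273 m/s, perpendicular to OA.
Rod angle: sinφ = −(r/L) sinθ ⇒ φ = -15.493°; ω_rod = −rω cosθ/√(L²−r²sin²θ) = -24.286 rad/s.
V_P = V_A + ω_rod × AP, with AP = 0.1103 m along the rod.
Components: V_Px = −rω sinθ − a·ω_rod·sinφ = -18.694 m/s;  V_Py = rω cosθ + a·ω_rod·cosφ = +0.68574 m/s.
|V_P| = √(V_Px² + V_Py²) = 18.706 m/s.

18.7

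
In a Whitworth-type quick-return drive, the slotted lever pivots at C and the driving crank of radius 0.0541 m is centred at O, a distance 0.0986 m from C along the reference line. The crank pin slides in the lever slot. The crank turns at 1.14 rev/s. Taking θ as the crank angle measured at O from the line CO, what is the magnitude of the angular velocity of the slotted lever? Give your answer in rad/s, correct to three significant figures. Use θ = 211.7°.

3.23

ω = 7.163 rad/s (from 1.14 rev/s).
Crank pin A relative to C: A = (d + r cosθ, r sinθ); lever angle φ = atan2(r sinθ, d + r cosθ).
Differentiating tanφ: φ̇ = rω(d cosθ + r)/(d² + r² + 2dr cosθ).
d² + r² + 2dr cosθ = |CA|² = 0.00357187 m²;  d cosθ + r = -0.02979 m.
|ω_lever| = |0.0541·7.163·-0.02979| / 0.00357187 = 3.2319 rad/s.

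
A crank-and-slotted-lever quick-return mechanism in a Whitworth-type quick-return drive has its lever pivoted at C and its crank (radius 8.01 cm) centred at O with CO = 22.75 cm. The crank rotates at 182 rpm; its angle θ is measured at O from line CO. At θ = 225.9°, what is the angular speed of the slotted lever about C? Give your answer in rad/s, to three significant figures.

3.64

ω = 19.06 rad/s (from 182 rpm).
Crank pin A relative to C: A = (d + r cosθ, r sinθ); lever angle φ = atan2(r sinθ, d + r cosθ).
Differentiating tanφ: φ̇ = rω(d cosθ + r)/(d² + r² + 2dr cosθ).
d² + r² + 2dr cosθ = |CA|² = 0.0328094 m²;  d cosθ + r = -0.07822 m.
|ω_lever| = |0.0801·19.06·-0.07822| / 0.0328094 = 3.6396 rad/s.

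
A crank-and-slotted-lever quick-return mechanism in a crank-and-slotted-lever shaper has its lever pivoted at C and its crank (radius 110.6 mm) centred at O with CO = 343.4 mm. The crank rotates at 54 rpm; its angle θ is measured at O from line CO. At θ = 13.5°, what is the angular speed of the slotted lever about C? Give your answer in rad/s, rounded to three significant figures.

ω = 5.655 rad/s (from 54 rpm).
Crank pin A relative to C: A = (d + r cosθ, r sinθ); lever angle φ = atan2(r sinθ, d + r cosθ).
Differentiating tanφ: φ̇ = rω(d cosθ + r)/(d² + r² + 2dr cosθ).
d² + r² + 2dr cosθ = |CA|² = 0.204017 m²;  d cosθ + r = +0.44451 m.
|ω_lever| = |0.1106·5.655·+0.44451| / 0.204017 = 1.3627 rad/s.

1.36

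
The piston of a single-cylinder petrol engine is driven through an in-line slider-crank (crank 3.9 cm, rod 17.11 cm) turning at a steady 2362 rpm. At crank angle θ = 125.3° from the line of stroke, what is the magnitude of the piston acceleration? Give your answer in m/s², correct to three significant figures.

1560

ω = 2π·2362/60 = 247.3 rad/s
x(θ) = r cosθ + √(L² − r² sin²θ); with ω constant, a = ω²·d²x/dθ².
d²x/dθ² = −r cosθ − r²(cos2θ)/√u − r⁴ sin²2θ/(4u^{3/2}),  u = L² − r² sin²θ = 0.0282621 m².
Substituting r = 0.039 m, L = 0.1711 m, θ = 125.3°: d²x/dθ² = +0.025433 m.
a = ω²·d²x/dθ² = (247.3)²·(+0.025433) = +1556 m/s²;  |a| = 1556 m/s².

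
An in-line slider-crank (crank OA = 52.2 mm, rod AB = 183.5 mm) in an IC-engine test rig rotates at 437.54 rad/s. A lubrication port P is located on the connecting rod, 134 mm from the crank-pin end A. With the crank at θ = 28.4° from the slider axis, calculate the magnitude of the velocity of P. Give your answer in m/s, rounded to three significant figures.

ω = 437.5 rad/s.  Crank-pin speed |V_A| = rω = 22.84 m/s, perpendicular to OA.
Rod angle: sinφ = −(r/L) sinθ ⇒ φ = -7.776°; ω_rod = −rω cosθ/√(L²−r²sin²θ) = -110.5 rad/s.
V_P = V_A + ω_rod × AP, with AP = 0.134 m along the rod.
Components: V_Px = −rω sinθ − a·ω_rod·sinφ = -12.867 m/s;  V_Py = rω cosθ + a·ω_rod·cosφ = +5.4196 m/s.
|V_P| = √(V_Px² + V_Py²) = 13.961 m/s.

14.0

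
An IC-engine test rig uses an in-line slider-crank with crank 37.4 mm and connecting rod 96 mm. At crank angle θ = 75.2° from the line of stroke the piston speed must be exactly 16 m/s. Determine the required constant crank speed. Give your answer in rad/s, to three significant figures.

For an in-line slider-crank, |v_piston| = rω|sinθ|·[1 + r cosθ/√(L² − r² sin²θ)].
With r = 0.0374 m, L = 0.096 m, θ = 75.2°: the bracketed kinematic factor |dx/dθ| = 0.040044 m.
ω = v/|dx/dθ| = 16/0.040044 = 399.56 rad/s.

400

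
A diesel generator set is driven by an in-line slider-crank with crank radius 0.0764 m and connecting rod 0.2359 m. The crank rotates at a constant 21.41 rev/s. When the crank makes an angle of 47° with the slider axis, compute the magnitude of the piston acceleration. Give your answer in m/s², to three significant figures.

ω = 2π·21.4 = 134.5 rad/s
x(θ) = r cosθ + √(L² − r² sin²θ); with ω constant, a = ω²·d²x/dθ².
d²x/dθ² = −r cosθ − r²(cos2θ)/√u − r⁴ sin²2θ/(4u^{3/2}),  u = L² − r² sin²θ = 0.0525267 m².
Substituting r = 0.0764 m, L = 0.2359 m, θ = 47°: d²x/dθ² = -0.051032 m.
a = ω²·d²x/dθ² = (134.5)²·(-0.051032) = -923.5 m/s²;  |a| = 923.5 m/s².

924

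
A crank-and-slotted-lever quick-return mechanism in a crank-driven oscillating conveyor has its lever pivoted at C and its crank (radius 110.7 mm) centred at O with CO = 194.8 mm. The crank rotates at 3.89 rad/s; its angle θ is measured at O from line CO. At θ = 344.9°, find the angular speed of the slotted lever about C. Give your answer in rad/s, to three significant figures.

ω = 3.89 rad/s
Crank pin A relative to C: A = (d + r cosθ, r sinθ); lever angle φ = atan2(r sinθ, d + r cosθ).
Differentiating tanφ: φ̇ = rω(d cosθ + r)/(d² + r² + 2dr cosθ).
d² + r² + 2dr cosθ = |CA|² = 0.0918411 m²;  d cosθ + r = +0.29877 m.
|ω_lever| = |0.1107·3.89·+0.29877| / 0.0918411 = 1.4009 rad/s.

1.40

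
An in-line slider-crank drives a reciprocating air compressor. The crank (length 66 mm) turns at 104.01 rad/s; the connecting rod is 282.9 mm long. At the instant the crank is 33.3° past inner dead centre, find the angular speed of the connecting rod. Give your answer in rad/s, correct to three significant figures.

ω = 104 rad/s
The rod makes angle φ with the slider axis where L sinφ = r sinθ; differentiating, L cosφ·φ̇ = r ω cosθ.
L cosφ = √(L² − r² sin²θ) = 0.28057 m.
|ω_rod| = r ω |cosθ| / √(L² − r² sin²θ) = 0.066·104·0.83581/0.28057 = 20.45 rad/s.

20.4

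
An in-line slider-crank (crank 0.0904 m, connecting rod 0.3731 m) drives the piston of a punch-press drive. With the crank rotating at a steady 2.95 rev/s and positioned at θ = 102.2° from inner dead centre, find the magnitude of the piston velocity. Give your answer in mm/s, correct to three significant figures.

1550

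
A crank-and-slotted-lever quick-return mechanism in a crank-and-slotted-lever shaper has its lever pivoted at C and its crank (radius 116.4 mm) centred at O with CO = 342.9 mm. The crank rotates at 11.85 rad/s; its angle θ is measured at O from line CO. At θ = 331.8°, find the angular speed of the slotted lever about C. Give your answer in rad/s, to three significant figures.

ω = 11.85 rad/s
Crank pin A relative to C: A = (d + r cosθ, r sinθ); lever angle φ = atan2(r sinθ, d + r cosθ).
Differentiating tanφ: φ̇ = rω(d cosθ + r)/(d² + r² + 2dr cosθ).
d² + r² + 2dr cosθ = |CA|² = 0.201481 m²;  d cosθ + r = +0.4186 m.
|ω_lever| = |0.1164·11.85·+0.4186| / 0.201481 = 2.8657 rad/s.

2.87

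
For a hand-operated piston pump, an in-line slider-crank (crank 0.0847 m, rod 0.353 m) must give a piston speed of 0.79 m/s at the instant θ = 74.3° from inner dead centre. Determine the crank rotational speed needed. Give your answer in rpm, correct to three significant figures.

86.7

For an in-line slider-crank, |v_piston| = rω|sinθ|·[1 + r cosθ/√(L² − r² sin²θ)].
With r = 0.0847 m, L = 0.353 m, θ = 74.3°: the bracketed kinematic factor |dx/dθ| = 0.086981 m.
ω = v/|dx/dθ| = 0.79/0.086981 = 9.0824 rad/s.
N = 60ω/(2π) = 86.731 rpm.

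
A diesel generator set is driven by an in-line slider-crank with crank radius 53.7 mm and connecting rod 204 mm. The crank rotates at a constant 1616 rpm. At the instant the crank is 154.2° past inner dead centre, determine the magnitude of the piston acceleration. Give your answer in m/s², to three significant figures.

ω = 2π·1616/60 = 169.2 rad/s
x(θ) = r cosθ + √(L² − r² sin²θ); with ω constant, a = ω²·d²x/dθ².
d²x/dθ² = −r cosθ − r²(cos2θ)/√u − r⁴ sin²2θ/(4u^{3/2}),  u = L² − r² sin²θ = 0.0410698 m².
Substituting r = 0.0537 m, L = 0.204 m, θ = 154.2°: d²x/dθ² = +0.039355 m.
a = ω²·d²x/dθ² = (169.2)²·(+0.039355) = +1127 m/s²;  |a| = 1127 m/s².

1130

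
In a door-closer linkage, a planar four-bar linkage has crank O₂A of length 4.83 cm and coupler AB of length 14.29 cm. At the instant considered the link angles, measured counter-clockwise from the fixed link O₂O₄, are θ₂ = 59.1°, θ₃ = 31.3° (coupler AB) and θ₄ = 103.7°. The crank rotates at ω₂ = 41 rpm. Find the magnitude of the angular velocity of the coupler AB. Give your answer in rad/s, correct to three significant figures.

ω₂ = 4.294 rad/s (from 41 rpm).
Differentiating the loop-closure r₂e^{iθ₂}+r₃e^{iθ₃}=r₁+r₄e^{iθ₄} gives r₂ω₂e^{iθ₂}+r₃ω₃e^{iθ₃}=r₄ω₄e^{iθ₄}.
Eliminating the other unknown: ω₃ = r₂ω₂ sin(θ₄−θ₂) / [r₃ sin(θ₃−θ₄)].
Numerator sine = +0.70215; denominator sine = -0.95319.
Result = 0.0483·4.294·(+0.70215) / (0.1429·(-0.95319)) = -1.069 rad/s; magnitude 1.069 rad/s.

1.07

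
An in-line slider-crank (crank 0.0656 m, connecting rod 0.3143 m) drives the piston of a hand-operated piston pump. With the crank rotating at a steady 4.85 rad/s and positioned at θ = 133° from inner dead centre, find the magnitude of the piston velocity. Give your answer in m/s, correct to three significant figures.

0.199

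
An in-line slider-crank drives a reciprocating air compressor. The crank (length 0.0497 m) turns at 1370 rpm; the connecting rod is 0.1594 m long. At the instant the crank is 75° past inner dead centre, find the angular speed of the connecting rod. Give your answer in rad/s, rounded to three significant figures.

12.1

ω = 143.5 rad/s (converted from 1370 rpm).
The rod makes angle φ with the slider axis where L sinφ = r sinθ; differentiating, L cosφ·φ̇ = r ω cosθ.
L cosφ = √(L² − r² sin²θ) = 0.152 m.
|ω_rod| = r ω |cosθ| / √(L² − r² sin²θ) = 0.0497·143.5·0.25882/0.152 = 12.141 rad/s.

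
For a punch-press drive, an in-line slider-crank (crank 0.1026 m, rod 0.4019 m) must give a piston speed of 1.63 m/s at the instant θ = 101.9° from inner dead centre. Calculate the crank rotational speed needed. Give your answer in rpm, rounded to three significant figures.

164

For an in-line slider-crank, |v_piston| = rω|sinθ|·[1 + r cosθ/√(L² − r² sin²θ)].
With r = 0.1026 m, L = 0.4019 m, θ = 101.9°: the bracketed kinematic factor |dx/dθ| = 0.094937 m.
ω = v/|dx/dθ| = 1.63/0.094937 = 17.169 rad/s.
N = 60ω/(2π) = 163.95 rpm.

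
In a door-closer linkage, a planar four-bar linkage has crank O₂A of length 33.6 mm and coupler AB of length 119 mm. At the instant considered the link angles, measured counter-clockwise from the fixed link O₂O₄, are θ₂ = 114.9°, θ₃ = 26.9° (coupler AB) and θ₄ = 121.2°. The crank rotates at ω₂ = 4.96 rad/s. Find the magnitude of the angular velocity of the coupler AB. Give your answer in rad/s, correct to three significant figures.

ω₂ = 4.96 rad/s
Differentiating the loop-closure r₂e^{iθ₂}+r₃e^{iθ₃}=r₁+r₄e^{iθ₄} gives r₂ω₂e^{iθ₂}+r₃ω₃e^{iθ₃}=r₄ω₄e^{iθ₄}.
Eliminating the other unknown: ω₃ = r₂ω₂ sin(θ₄−θ₂) / [r₃ sin(θ₃−θ₄)].
Numerator sine = +0.10973; denominator sine = -0.99719.
Result = 0.0336·4.96·(+0.10973) / (0.119·(-0.99719)) = -0.15411 rad/s; magnitude 0.15411 rad/s.

0.154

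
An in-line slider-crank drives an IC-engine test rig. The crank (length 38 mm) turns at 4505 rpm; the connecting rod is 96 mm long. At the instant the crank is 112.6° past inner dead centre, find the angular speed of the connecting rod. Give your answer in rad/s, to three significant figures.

ω = 471.8 rad/s (converted from 4505 rpm).
The rod makes angle φ with the slider axis where L sinφ = r sinθ; differentiating, L cosφ·φ̇ = r ω cosθ.
L cosφ = √(L² − r² sin²θ) = 0.08936 m.
|ω_rod| = r ω |cosθ| / √(L² − r² sin²θ) = 0.038·471.8·0.38430/0.08936 = 77.095 rad/s.

77.1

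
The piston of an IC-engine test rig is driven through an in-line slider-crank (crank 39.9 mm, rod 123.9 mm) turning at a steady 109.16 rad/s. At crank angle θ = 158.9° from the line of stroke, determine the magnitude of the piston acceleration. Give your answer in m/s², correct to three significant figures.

328

ω = 109.2 rad/s
x(θ) = r cosθ + √(L² − r² sin²θ); with ω constant, a = ω²·d²x/dθ².
d²x/dθ² = −r cosθ − r²(cos2θ)/√u − r⁴ sin²2θ/(4u^{3/2}),  u = L² − r² sin²θ = 0.0151449 m².
Substituting r = 0.0399 m, L = 0.1239 m, θ = 158.9°: d²x/dθ² = +0.027488 m.
a = ω²·d²x/dθ² = (109.2)²·(+0.027488) = +327.55 m/s²;  |a| = 327.55 m/s².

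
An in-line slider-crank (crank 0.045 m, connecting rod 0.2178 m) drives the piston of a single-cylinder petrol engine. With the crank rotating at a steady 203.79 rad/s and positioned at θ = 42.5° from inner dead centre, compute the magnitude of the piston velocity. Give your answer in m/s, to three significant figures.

ω = 203.8 rad/s
For an in-line slider-crank, x = r cosθ + √(L² − r² sin²θ), so v = −rω sinθ·[1 + r cosθ/√(L² − r² sin²θ)].
With r = 0.045 m, L = 0.2178 m, θ = 42.5°: √(L² − r² sin²θ) = 0.21567 m.
v = −0.045·203.8·0.67559·[1 + 0.045·0.73728/0.21567] = -7.1486 m/s.
|v| = 7.1486 m/s.

7.15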